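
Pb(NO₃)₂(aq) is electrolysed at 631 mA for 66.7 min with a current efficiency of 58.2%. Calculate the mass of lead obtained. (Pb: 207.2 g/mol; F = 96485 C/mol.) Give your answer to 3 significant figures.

Q = 0.631 × 4002 = 2525 C
n(e⁻) = 2525 / 96485 = 0.02617 mol
Pb²⁺ + 2e⁻ → Pb, so theoretical m(Pb) = 0.01309 × 207.2 = 2.712 g
Actual mass = 58.2% × 2.712 = 1.58 g

1.58 g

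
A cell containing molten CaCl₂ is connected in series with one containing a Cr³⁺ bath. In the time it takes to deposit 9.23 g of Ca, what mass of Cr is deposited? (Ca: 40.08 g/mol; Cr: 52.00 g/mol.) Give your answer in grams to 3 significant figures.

n(Ca) = 9.23 / 40.08 = 0.2303 mol
Ca²⁺ + 2e⁻ → Ca, so n(e⁻) = 2 × 0.2303 = 0.4606 mol
In series, the same 0.4606 mol of electrons flows through the second cell.
Cr³⁺ + 3e⁻ → Cr, so n(Cr) = 0.4606 / 3 = 0.1535 mol
m(Cr) = 0.1535 × 52.00 = 7.98 g

7.98 g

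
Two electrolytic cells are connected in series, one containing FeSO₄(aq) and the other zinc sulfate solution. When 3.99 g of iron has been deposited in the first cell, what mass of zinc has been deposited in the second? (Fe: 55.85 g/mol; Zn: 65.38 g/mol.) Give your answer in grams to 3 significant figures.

4.67 g

n(Fe) = 3.99 / 55.85 = 0.07144 mol
Fe²⁺ + 2e⁻ → Fe, so n(e⁻) = 2 × 0.07144 = 0.1429 mol
The cells are in series, so the same charge (and hence the same n(e⁻) = 0.1429 mol) passes through both.
Zn²⁺ + 2e⁻ → Zn, so n(Zn) = 0.1429 / 2 = 0.07145 mol
m(Zn) = 0.07145 × 65.38 = 4.67 g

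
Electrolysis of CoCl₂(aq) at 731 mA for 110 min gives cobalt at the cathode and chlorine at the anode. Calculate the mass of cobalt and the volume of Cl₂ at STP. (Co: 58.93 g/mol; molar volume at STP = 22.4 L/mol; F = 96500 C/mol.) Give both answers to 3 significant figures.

Q = 0.731 × 6600 = 4825 C; n(e⁻) = 4825 / 96500 = 0.05000 mol
Cathode: Co²⁺ + 2e⁻ → Co → n(Co) = 0.05000/2 = 0.02500 mol → 1.47 g
Anode: 2Cl⁻ → Cl₂ + 2e⁻ → n(Cl₂) = 0.05000/2 = 0.02500 mol → 0.560 L

1.47 g Co; 0.560 L Cl₂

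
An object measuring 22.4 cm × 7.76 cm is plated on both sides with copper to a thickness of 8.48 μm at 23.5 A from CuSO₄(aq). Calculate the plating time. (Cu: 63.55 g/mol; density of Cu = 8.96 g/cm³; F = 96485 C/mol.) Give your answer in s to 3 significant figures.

Plated area = 2 × 22.4 × 7.76 = 347.6 cm²
Volume = 347.6 × 8.48×10⁻⁴ cm = 0.2948 cm³
m(Cu) = 0.2948 × 8.96 = 2.641 g
n(Cu) = 2.641 / 63.55 = 0.04156 mol; n(e⁻) = 2 × 0.04156 = 0.08312 mol
Q = 0.08312 × 96485 = 8020 C
t = 8020 / 23.5 = 341.3 s

341 s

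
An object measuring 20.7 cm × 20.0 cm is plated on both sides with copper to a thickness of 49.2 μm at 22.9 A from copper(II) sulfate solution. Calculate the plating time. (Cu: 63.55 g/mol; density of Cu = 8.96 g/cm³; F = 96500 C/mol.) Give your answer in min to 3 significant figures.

80.7 min

Plated area = 2 × 20.7 × 20.0 = 828.0 cm²
Volume = 828.0 × 49.2×10⁻⁴ cm = 4.074 cm³
m(Cu) = 4.074 × 8.96 = 36.50 g
n(Cu) = 36.50 / 63.55 = 0.5744 mol; n(e⁻) = 2 × 0.5744 = 1.149 mol
Q = 1.149 × 96500 = 1.109×10^5 C
t = 1.109×10^5 / 22.9 = 4843 s = 80.7 min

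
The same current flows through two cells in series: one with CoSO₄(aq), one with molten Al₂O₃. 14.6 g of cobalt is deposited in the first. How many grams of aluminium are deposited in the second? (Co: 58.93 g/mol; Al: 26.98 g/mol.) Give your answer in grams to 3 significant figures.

n(Co) = 14.6 / 58.93 = 0.2478 mol
Co²⁺ + 2e⁻ → Co, so n(e⁻) = 2 × 0.2478 = 0.4956 mol
In series, the same 0.4956 mol of electrons flows through the second cell.
Al³⁺ + 3e⁻ → Al, so n(Al) = 0.4956 / 3 = 0.1652 mol
m(Al) = 0.1652 × 26.98 = 4.46 g

4.46 g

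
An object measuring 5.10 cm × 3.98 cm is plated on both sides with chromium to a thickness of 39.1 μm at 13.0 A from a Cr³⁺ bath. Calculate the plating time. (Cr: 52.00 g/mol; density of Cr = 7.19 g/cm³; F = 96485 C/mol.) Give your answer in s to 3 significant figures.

Plated area = 2 × 5.10 × 3.98 = 40.60 cm²
Volume = 40.60 × 39.1×10⁻⁴ cm = 0.1587 cm³
m(Cr) = 0.1587 × 7.19 = 1.141 g
n(Cr) = 1.141 / 52.00 = 0.02194 mol; n(e⁻) = 3 × 0.02194 = 0.06582 mol
Q = 0.06582 × 96485 = 6351 C
t = 6351 / 13.0 = 488.5 s

489 s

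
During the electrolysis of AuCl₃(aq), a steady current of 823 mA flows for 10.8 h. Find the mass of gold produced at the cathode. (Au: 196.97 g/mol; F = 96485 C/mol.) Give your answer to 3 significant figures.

Charge passed = 0.823 × 38880 = 32000 C
Moles of electrons = 32000 / 96485 = 0.3317 mol
Au³⁺ + 3e⁻ → Au, so n(Au) = 0.3317 / 3 = 0.1106 mol
m = 0.1106 × 196.97 = 21.8 g

21.8 g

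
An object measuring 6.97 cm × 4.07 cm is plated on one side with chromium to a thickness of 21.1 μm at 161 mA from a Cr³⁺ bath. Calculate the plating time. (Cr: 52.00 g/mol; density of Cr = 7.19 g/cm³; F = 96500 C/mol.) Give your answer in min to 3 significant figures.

Plated area = 6.97 × 4.07 = 28.37 cm²
Volume = 28.37 × 21.1×10⁻⁴ cm = 0.05986 cm³
m(Cr) = 0.05986 × 7.19 = 0.4304 g
n(Cr) = 0.4304 / 52.00 = 0.008277 mol; n(e⁻) = 3 × 0.008277 = 0.02483 mol
Q = 0.02483 × 96500 = 2396 C
t = 2396 / 0.161 = 14880 s = 248 min

248 min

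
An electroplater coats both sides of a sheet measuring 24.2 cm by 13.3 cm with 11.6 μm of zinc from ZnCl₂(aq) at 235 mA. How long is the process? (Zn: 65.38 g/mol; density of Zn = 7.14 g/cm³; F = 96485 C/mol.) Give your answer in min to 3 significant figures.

1120 min

Plated area = 2 × 24.2 × 13.3 = 643.7 cm²
Volume = 643.7 × 11.6×10⁻⁴ cm = 0.7467 cm³
m(Zn) = 0.7467 × 7.14 = 5.331 g
n(Zn) = 5.331 / 65.38 = 0.08154 mol; n(e⁻) = 2 × 0.08154 = 0.1631 mol
Q = 0.1631 × 96485 = 15740 C
t = 15740 / 0.235 = 66980 s = 1120 min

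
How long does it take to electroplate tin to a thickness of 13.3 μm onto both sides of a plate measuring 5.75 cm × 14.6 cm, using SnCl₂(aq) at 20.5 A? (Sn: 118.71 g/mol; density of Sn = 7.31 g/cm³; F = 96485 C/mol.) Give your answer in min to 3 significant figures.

2.16 min

Plated area = 2 × 5.75 × 14.6 = 167.9 cm²
Volume = 167.9 × 13.3×10⁻⁴ cm = 0.2233 cm³
m(Sn) = 0.2233 × 7.31 = 1.632 g
n(Sn) = 1.632 / 118.71 = 0.01375 mol; n(e⁻) = 2 × 0.01375 = 0.02750 mol
Q = 0.02750 × 96485 = 2653 C
t = 2653 / 20.5 = 129.4 s = 2.16 min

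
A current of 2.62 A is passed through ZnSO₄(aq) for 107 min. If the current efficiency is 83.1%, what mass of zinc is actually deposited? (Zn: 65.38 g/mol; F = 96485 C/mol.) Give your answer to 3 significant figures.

4.74 g

Q = 2.62 × 6420 = 16820 C
n(e⁻) = 16820 / 96485 = 0.1743 mol
Zn²⁺ + 2e⁻ → Zn, so theoretical m(Zn) = 0.08715 × 65.38 = 5.698 g
Actual mass = 83.1% × 5.698 = 4.74 g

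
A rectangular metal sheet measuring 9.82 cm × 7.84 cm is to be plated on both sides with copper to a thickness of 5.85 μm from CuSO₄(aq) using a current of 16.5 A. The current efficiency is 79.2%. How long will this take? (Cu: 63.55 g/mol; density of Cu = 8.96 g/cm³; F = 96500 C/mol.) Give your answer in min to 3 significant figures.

3.13 min

Plated area = 2 × 9.82 × 7.84 = 154.0 cm²
Volume = 154.0 × 5.85×10⁻⁴ cm = 0.09009 cm³
m(Cu) = 0.09009 × 8.96 = 0.8072 g
n(Cu) = 0.8072 / 63.55 = 0.01270 mol; n(e⁻) = 2 × 0.01270 = 0.02540 mol
Q = 0.02540 × 96500 / 0.792 = 3095 C
t = 3095 / 16.5 = 187.6 s = 3.13 min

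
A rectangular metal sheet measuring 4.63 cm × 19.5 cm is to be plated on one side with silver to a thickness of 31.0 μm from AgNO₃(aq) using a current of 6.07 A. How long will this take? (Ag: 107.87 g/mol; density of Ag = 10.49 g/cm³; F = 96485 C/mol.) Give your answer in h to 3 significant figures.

0.120 h

Plated area = 4.63 × 19.5 = 90.29 cm²
Volume = 90.29 × 31.0×10⁻⁴ cm = 0.2799 cm³
m(Ag) = 0.2799 × 10.49 = 2.936 g
n(Ag) = 2.936 / 107.87 = 0.02722 mol; n(e⁻) = 0.02722 mol
Q = 0.02722 × 96485 = 2626 C
t = 2626 / 6.07 = 432.6 s = 0.120 h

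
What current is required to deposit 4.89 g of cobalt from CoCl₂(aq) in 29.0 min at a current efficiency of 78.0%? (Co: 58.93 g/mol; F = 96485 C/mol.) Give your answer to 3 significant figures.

n(Co) = 4.89 / 58.93 = 0.08298 mol
Co²⁺ + 2e⁻ → Co, so n(e⁻) = 2 × 0.08298 = 0.1660 mol
Q = 0.1660 × 96485 / 0.780 = 20530 C
I = Q / t = 20530 / 1740 s = 11.8 A

11.8 A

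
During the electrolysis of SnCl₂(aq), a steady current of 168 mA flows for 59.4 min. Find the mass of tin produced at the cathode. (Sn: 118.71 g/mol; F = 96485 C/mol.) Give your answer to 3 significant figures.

Charge passed = 0.168 × 3564 = 598.8 C
n(e⁻) = Q/F = 598.8/96485 = 0.006206 mol
Sn²⁺ + 2e⁻ → Sn, so n(Sn) = 0.006206 / 2 = 0.003103 mol
m = 0.003103 × 118.71 = 0.368 g

0.368 g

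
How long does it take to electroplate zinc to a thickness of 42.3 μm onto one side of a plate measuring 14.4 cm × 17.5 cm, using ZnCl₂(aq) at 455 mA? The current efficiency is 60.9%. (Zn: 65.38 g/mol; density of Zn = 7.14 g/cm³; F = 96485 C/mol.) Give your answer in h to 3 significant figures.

22.5 h

Plated area = 14.4 × 17.5 = 252.0 cm²
Volume = 252.0 × 42.3×10⁻⁴ cm = 1.066 cm³
m(Zn) = 1.066 × 7.14 = 7.611 g
n(Zn) = 7.611 / 65.38 = 0.1164 mol; n(e⁻) = 2 × 0.1164 = 0.2328 mol
Q = 0.2328 × 96485 / 0.609 = 36880 C
t = 36880 / 0.455 = 81050 s = 22.5 h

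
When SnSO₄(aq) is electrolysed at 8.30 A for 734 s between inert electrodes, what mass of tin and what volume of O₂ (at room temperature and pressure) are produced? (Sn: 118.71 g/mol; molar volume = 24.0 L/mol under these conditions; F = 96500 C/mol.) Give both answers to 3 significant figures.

3.75 g Sn; 0.379 L O₂

Q = 8.30 × 734 = 6092 C; n(e⁻) = 6092 / 96500 = 0.06313 mol
Cathode: Sn²⁺ + 2e⁻ → Sn → n(Sn) = 0.06313/2 = 0.03157 mol → 3.75 g
Anode: 2H₂O → O₂ + 4H⁺ + 4e⁻ → n(O₂) = 0.06313/4 = 0.01578 mol → 0.379 L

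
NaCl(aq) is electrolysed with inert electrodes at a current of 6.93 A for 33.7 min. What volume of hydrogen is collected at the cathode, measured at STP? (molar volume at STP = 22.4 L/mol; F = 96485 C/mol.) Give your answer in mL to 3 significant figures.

1630 mL

Charge passed = 6.93 × 2022 = 14010 C
n(e⁻) = Q/F = 14010/96485 = 0.1452 mol
2H⁺ + 2e⁻ → H₂, so n(H₂) = 0.1452 / 2 = 0.07260 mol
V = 0.07260 × 22.4 = 1.626 L
= 1630 mL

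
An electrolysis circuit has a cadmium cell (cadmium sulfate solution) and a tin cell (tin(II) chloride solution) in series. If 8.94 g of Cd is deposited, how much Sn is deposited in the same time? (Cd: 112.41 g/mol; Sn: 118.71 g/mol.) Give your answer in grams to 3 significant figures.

9.44 g

n(Cd) = 8.94 / 112.41 = 0.07953 mol
Cd²⁺ + 2e⁻ → Cd, so n(e⁻) = 2 × 0.07953 = 0.1591 mol
The cells are in series, so the same charge (and hence the same n(e⁻) = 0.1591 mol) passes through both.
Sn²⁺ + 2e⁻ → Sn, so n(Sn) = 0.1591 / 2 = 0.07955 mol
m(Sn) = 0.07955 × 118.71 = 9.44 g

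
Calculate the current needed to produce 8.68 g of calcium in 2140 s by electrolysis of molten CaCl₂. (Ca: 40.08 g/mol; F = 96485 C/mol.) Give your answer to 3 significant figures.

n(Ca) = 8.68 / 40.08 = 0.2166 mol
Ca²⁺ + 2e⁻ → Ca, so n(e⁻) = 2 × 0.2166 = 0.4332 mol
Q = 0.4332 × 96485 = 41800 C
I = Q / t = 41800 / 2140 s = 19.5 A

19.5 A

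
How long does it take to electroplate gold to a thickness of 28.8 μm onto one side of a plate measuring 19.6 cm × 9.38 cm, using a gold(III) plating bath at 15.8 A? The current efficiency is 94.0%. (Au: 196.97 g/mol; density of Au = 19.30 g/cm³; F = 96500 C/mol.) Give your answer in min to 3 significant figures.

16.9 min

Plated area = 19.6 × 9.38 = 183.8 cm²
Volume = 183.8 × 28.8×10⁻⁴ cm = 0.5293 cm³
m(Au) = 0.5293 × 19.30 = 10.22 g
n(Au) = 10.22 / 196.97 = 0.05189 mol; n(e⁻) = 3 × 0.05189 = 0.1557 mol
Q = 0.1557 × 96500 / 0.940 = 15980 C
t = 15980 / 15.8 = 1011 s = 16.9 min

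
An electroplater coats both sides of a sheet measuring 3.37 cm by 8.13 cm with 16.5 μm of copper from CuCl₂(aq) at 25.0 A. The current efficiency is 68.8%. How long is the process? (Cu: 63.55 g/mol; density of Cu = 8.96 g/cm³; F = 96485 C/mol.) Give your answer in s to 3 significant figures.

Plated area = 2 × 3.37 × 8.13 = 54.80 cm²
Volume = 54.80 × 16.5×10⁻⁴ cm = 0.09042 cm³
m(Cu) = 0.09042 × 8.96 = 0.8102 g
n(Cu) = 0.8102 / 63.55 = 0.01275 mol; n(e⁻) = 2 × 0.01275 = 0.02550 mol
Q = 0.02550 × 96485 / 0.688 = 3576 C
t = 3576 / 25.0 = 143.0 s

143 s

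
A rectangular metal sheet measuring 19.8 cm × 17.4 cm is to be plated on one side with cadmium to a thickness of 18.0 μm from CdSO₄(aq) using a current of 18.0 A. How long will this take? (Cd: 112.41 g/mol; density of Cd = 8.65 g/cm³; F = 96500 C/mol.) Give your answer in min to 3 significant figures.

8.53 min

Plated area = 19.8 × 17.4 = 344.5 cm²
Volume = 344.5 × 18.0×10⁻⁴ cm = 0.6201 cm³
m(Cd) = 0.6201 × 8.65 = 5.364 g
n(Cd) = 5.364 / 112.41 = 0.04772 mol; n(e⁻) = 2 × 0.04772 = 0.09544 mol
Q = 0.09544 × 96500 = 9210 C
t = 9210 / 18.0 = 511.7 s = 8.53 min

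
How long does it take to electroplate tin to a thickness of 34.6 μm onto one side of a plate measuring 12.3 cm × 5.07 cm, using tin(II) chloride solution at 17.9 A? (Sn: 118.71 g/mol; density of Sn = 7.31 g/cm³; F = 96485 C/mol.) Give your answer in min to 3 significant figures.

2.39 min

Plated area = 12.3 × 5.07 = 62.36 cm²
Volume = 62.36 × 34.6×10⁻⁴ cm = 0.2158 cm³
m(Sn) = 0.2158 × 7.31 = 1.577 g
n(Sn) = 1.577 / 118.71 = 0.01328 mol; n(e⁻) = 2 × 0.01328 = 0.02656 mol
Q = 0.02656 × 96485 = 2563 C
t = 2563 / 17.9 = 143.2 s = 2.39 min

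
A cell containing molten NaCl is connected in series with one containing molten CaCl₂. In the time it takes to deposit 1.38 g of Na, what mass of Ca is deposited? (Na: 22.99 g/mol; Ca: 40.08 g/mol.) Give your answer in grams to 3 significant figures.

n(Na) = 1.38 / 22.99 = 0.06003 mol
Na⁺ + e⁻ → Na, so n(e⁻) = 0.06003 mol
Same current for the same time ⇒ same n(e⁻) = 0.06003 mol in both cells.
Ca²⁺ + 2e⁻ → Ca, so n(Ca) = 0.06003 / 2 = 0.03002 mol
m(Ca) = 0.03002 × 40.08 = 1.20 g

1.20 g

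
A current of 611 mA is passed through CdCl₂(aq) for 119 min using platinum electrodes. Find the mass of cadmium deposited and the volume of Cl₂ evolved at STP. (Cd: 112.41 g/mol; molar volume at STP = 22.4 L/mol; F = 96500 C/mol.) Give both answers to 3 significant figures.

Q = 0.611 × 7140 = 4363 C; n(e⁻) = 4363 / 96500 = 0.04521 mol
Cathode: Cd²⁺ + 2e⁻ → Cd → n(Cd) = 0.04521/2 = 0.02261 mol → 2.54 g
Anode: 2Cl⁻ → Cl₂ + 2e⁻ → n(Cl₂) = 0.04521/2 = 0.02261 mol → 0.506 L

2.54 g Cd; 0.506 L Cl₂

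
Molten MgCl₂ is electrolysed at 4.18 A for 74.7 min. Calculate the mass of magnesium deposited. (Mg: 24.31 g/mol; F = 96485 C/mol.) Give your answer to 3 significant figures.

2.36 g

Charge passed = 4.18 × 4482 = 18730 C
n(e⁻) = 18730 / 96485 = 0.1941 mol
Mg²⁺ + 2e⁻ → Mg, so n(Mg) = 0.1941 / 2 = 0.09705 mol
m = 0.09705 × 24.31 = 2.36 g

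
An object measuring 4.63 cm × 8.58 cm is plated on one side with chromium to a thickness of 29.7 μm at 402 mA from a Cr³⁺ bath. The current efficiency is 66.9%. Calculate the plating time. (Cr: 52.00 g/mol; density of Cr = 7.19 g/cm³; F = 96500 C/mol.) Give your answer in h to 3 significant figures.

Plated area = 4.63 × 8.58 = 39.73 cm²
Volume = 39.73 × 29.7×10⁻⁴ cm = 0.1180 cm³
m(Cr) = 0.1180 × 7.19 = 0.8484 g
n(Cr) = 0.8484 / 52.00 = 0.01632 mol; n(e⁻) = 3 × 0.01632 = 0.04896 mol
Q = 0.04896 × 96500 / 0.669 = 7062 C
t = 7062 / 0.402 = 17570 s = 4.88 h

4.88 h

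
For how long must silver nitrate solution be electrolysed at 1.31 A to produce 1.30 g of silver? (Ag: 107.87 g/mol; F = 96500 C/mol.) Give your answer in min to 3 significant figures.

n(Ag) = 1.30 / 107.87 = 0.01205 mol
Ag⁺ + e⁻ → Ag, so n(e⁻) = 0.01205 mol
Q = 0.01205 × 96500 = 1163 C
t = Q / I = 1163 / 1.31 = 887.8 s = 14.8 min

14.8 min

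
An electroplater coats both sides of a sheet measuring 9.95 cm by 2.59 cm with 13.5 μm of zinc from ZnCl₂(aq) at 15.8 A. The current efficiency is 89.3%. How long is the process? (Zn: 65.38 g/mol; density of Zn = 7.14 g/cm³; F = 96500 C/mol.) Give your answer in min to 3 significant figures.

Plated area = 2 × 9.95 × 2.59 = 51.54 cm²
Volume = 51.54 × 13.5×10⁻⁴ cm = 0.06958 cm³
m(Zn) = 0.06958 × 7.14 = 0.4968 g
n(Zn) = 0.4968 / 65.38 = 0.007599 mol; n(e⁻) = 2 × 0.007599 = 0.01520 mol
Q = 0.01520 × 96500 / 0.893 = 1643 C
t = 1643 / 15.8 = 104.0 s = 1.73 min

1.73 min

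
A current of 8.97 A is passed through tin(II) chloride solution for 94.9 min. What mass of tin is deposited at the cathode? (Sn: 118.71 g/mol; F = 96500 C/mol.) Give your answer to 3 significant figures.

31.4 g

Q = It = 8.97 × 5694 = 51080 C
n(e⁻) = 51080 / 96500 = 0.5293 mol
Sn²⁺ + 2e⁻ → Sn, so n(Sn) = 0.5293 / 2 = 0.2647 mol
m = 0.2647 × 118.71 = 31.4 g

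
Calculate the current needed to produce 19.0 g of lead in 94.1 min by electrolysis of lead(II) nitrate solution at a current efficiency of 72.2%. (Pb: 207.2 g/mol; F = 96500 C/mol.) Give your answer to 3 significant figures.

4.34 A

n(Pb) = 19.0 / 207.2 = 0.09170 mol
Pb²⁺ + 2e⁻ → Pb, so n(e⁻) = 2 × 0.09170 = 0.1834 mol
Q = 0.1834 × 96500 / 0.722 = 24510 C
I = Q / t = 24510 / 5646 s = 4.34 A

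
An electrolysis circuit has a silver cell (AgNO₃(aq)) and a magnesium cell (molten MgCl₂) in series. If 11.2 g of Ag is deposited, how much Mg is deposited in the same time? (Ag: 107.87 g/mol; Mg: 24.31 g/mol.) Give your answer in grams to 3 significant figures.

n(Ag) = 11.2 / 107.87 = 0.1038 mol
Ag⁺ + e⁻ → Ag, so n(e⁻) = 0.1038 mol
Same current for the same time ⇒ same n(e⁻) = 0.1038 mol in both cells.
Mg²⁺ + 2e⁻ → Mg, so n(Mg) = 0.1038 / 2 = 0.05190 mol
m(Mg) = 0.05190 × 24.31 = 1.26 g

1.26 g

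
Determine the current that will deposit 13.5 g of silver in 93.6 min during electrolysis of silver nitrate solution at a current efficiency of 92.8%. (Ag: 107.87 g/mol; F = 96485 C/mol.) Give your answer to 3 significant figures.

n(Ag) = 13.5 / 107.87 = 0.1252 mol
Ag⁺ + e⁻ → Ag, so n(e⁻) = 0.1252 mol
Q = 0.1252 × 96485 / 0.928 = 13020 C
I = Q / t = 13020 / 5616 s = 2.32 A

2.32 A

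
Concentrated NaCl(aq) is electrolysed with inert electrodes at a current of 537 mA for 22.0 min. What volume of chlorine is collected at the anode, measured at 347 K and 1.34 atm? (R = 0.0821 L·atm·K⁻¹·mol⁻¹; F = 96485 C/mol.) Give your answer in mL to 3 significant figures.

78.1 mL

Q = It = 0.537 × 1320 = 708.8 C
n(e⁻) = Q/F = 708.8/96485 = 0.007346 mol
2Cl⁻ → Cl₂ + 2e⁻, so n(Cl₂) = 0.007346 / 2 = 0.003673 mol
V = nRT/P = 0.003673 × 0.0821 × 347 / 1.34 = 0.07809 L
= 78.1 mL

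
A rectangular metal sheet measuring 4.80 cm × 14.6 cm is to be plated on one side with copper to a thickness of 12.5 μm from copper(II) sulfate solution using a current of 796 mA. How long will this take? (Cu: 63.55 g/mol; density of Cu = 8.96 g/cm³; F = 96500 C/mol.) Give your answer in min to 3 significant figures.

Plated area = 4.80 × 14.6 = 70.08 cm²
Volume = 70.08 × 12.5×10⁻⁴ cm = 0.08760 cm³
m(Cu) = 0.08760 × 8.96 = 0.7849 g
n(Cu) = 0.7849 / 63.55 = 0.01235 mol; n(e⁻) = 2 × 0.01235 = 0.02470 mol
Q = 0.02470 × 96500 = 2384 C
t = 2384 / 0.796 = 2995 s = 49.9 min

49.9 min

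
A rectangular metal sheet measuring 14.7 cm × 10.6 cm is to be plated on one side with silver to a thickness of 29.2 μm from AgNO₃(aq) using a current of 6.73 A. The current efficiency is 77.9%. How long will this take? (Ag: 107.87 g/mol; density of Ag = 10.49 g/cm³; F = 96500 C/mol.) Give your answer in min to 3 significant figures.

13.6 min

Plated area = 14.7 × 10.6 = 155.8 cm²
Volume = 155.8 × 29.2×10⁻⁴ cm = 0.4549 cm³
m(Ag) = 0.4549 × 10.49 = 4.772 g
n(Ag) = 4.772 / 107.87 = 0.04424 mol; n(e⁻) = 0.04424 mol
Q = 0.04424 × 96500 / 0.779 = 5480 C
t = 5480 / 6.73 = 814.3 s = 13.6 min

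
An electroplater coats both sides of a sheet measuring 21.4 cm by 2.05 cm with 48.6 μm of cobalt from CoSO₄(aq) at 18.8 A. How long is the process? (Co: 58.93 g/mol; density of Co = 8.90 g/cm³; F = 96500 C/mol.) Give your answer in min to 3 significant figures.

Plated area = 2 × 21.4 × 2.05 = 87.74 cm²
Volume = 87.74 × 48.6×10⁻⁴ cm = 0.4264 cm³
m(Co) = 0.4264 × 8.90 = 3.795 g
n(Co) = 3.795 / 58.93 = 0.06440 mol; n(e⁻) = 2 × 0.06440 = 0.1288 mol
Q = 0.1288 × 96500 = 12430 C
t = 12430 / 18.8 = 661.2 s = 11.0 min

11.0 min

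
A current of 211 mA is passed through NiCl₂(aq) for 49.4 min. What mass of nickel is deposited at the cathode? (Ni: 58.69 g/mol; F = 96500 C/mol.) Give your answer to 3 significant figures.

Q = It = 0.211 × 2964 = 625.4 C
n(e⁻) = Q/F = 625.4/96500 = 0.006481 mol
Ni²⁺ + 2e⁻ → Ni, so n(Ni) = 0.006481 / 2 = 0.003241 mol
m = 0.003241 × 58.69 = 0.190 g

0.190 g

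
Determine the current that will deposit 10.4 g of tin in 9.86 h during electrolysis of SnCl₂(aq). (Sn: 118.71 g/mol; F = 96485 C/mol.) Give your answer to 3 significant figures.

0.476 A

n(Sn) = 10.4 / 118.71 = 0.08761 mol
Sn²⁺ + 2e⁻ → Sn, so n(e⁻) = 2 × 0.08761 = 0.1752 mol
Q = 0.1752 × 96485 = 16900 C
I = Q / t = 16900 / 35496 s = 0.476 A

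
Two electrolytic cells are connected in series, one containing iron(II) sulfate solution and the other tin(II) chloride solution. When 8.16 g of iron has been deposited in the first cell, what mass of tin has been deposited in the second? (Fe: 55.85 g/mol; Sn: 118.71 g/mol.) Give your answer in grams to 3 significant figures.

17.3 g

n(Fe) = 8.16 / 55.85 = 0.1461 mol
Fe²⁺ + 2e⁻ → Fe, so n(e⁻) = 2 × 0.1461 = 0.2922 mol
In series, the same 0.2922 mol of electrons flows through the second cell.
Sn²⁺ + 2e⁻ → Sn, so n(Sn) = 0.2922 / 2 = 0.1461 mol
m(Sn) = 0.1461 × 118.71 = 17.3 g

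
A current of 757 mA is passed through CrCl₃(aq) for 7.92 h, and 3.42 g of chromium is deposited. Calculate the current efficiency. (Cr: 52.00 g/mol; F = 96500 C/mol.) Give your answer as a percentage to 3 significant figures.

Q = 0.757 × 28512 = 21580 C
n(e⁻) = 21580 / 96500 = 0.2236 mol
Cr³⁺ + 3e⁻ → Cr, so theoretical n(Cr) = 0.07453 mol → 3.876 g
Efficiency = 3.42 / 3.876 = 0.8824 = 88.2%

88.2%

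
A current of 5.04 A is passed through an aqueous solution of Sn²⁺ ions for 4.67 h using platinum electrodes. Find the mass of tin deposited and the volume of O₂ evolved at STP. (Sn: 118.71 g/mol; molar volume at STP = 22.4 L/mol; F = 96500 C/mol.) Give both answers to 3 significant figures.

Q = 5.04 × 16812 = 84730 C; n(e⁻) = 84730 / 96500 = 0.8780 mol
Cathode: Sn²⁺ + 2e⁻ → Sn → n(Sn) = 0.8780/2 = 0.4390 mol → 52.1 g
Anode: 2H₂O → O₂ + 4H⁺ + 4e⁻ → n(O₂) = 0.8780/4 = 0.2195 mol → 4.92 L

52.1 g Sn; 4.92 L O₂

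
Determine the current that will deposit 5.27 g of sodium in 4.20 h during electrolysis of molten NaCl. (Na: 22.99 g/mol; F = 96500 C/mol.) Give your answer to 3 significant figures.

1.46 A

n(Na) = 5.27 / 22.99 = 0.2292 mol
Na⁺ + e⁻ → Na, so n(e⁻) = 0.2292 mol
Q = 0.2292 × 96500 = 22120 C
I = Q / t = 22120 / 15120 s = 1.46 A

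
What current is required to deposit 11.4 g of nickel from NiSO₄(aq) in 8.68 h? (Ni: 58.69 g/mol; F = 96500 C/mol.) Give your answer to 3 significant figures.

1.20 A

n(Ni) = 11.4 / 58.69 = 0.1942 mol
Ni²⁺ + 2e⁻ → Ni, so n(e⁻) = 2 × 0.1942 = 0.3884 mol
Q = 0.3884 × 96500 = 37480 C
I = Q / t = 37480 / 31248 s = 1.20 A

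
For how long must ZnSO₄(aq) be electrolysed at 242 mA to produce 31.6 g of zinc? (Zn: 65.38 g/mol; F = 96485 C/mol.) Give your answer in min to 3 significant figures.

6420 min

n(Zn) = 31.6 / 65.38 = 0.4833 mol
Zn²⁺ + 2e⁻ → Zn, so n(e⁻) = 2 × 0.4833 = 0.9666 mol
Q = 0.9666 × 96485 = 93260 C
t = Q / I = 93260 / 0.242 = 3.854×10^5 s = 6420 min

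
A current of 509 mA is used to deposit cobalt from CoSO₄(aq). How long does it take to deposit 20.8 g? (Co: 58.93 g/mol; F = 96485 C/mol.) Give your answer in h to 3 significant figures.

37.2 h

n(Co) = 20.8 / 58.93 = 0.3530 mol
Co²⁺ + 2e⁻ → Co, so n(e⁻) = 2 × 0.3530 = 0.7060 mol
Q = 0.7060 × 96485 = 68120 C
t = Q / I = 68120 / 0.509 = 1.338×10^5 s = 37.2 h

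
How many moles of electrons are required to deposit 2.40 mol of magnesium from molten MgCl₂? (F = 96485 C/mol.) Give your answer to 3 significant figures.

4.80 mol

Mg²⁺ + 2e⁻ → Mg, so n(e⁻) = 2 × 2.40 = 4.800 mol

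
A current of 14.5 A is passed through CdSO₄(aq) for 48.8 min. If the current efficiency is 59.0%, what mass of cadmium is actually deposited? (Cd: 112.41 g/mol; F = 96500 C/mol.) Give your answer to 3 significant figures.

Q = 14.5 × 2928 = 42460 C
n(e⁻) = 42460 / 96500 = 0.4400 mol
Cd²⁺ + 2e⁻ → Cd, so theoretical m(Cd) = 0.2200 × 112.41 = 24.73 g
Actual mass = 59.0% × 24.73 = 14.6 g

14.6 g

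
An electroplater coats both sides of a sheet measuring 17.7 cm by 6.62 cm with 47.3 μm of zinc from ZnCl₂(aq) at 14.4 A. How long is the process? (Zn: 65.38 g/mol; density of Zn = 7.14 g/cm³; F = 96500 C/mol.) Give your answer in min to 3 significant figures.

27.0 min

Plated area = 2 × 17.7 × 6.62 = 234.3 cm²
Volume = 234.3 × 47.3×10⁻⁴ cm = 1.108 cm³
m(Zn) = 1.108 × 7.14 = 7.911 g
n(Zn) = 7.911 / 65.38 = 0.1210 mol; n(e⁻) = 2 × 0.1210 = 0.2420 mol
Q = 0.2420 × 96500 = 23350 C
t = 23350 / 14.4 = 1622 s = 27.0 min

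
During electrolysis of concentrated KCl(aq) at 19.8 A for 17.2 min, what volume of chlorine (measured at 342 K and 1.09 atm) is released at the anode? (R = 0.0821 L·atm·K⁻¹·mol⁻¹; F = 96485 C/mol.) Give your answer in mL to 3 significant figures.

Q = 19.8 A × 1032 s = 20430 C
n(e⁻) = Q/F = 20430/96485 = 0.2117 mol
2Cl⁻ → Cl₂ + 2e⁻, so n(Cl₂) = 0.2117 / 2 = 0.1059 mol
V = nRT/P = 0.1059 × 0.0821 × 342 / 1.09 = 2.728 L
= 2730 mL

2730 mL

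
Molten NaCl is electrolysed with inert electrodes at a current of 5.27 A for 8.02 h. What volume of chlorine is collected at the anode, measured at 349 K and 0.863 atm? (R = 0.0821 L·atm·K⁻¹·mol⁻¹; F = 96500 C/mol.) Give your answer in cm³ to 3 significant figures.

Charge passed = 5.27 × 28872 = 1.522×10^5 C
Moles of electrons = 1.522×10^5 / 96500 = 1.577 mol
2Cl⁻ → Cl₂ + 2e⁻, so n(Cl₂) = 1.577 / 2 = 0.7885 mol
V = nRT/P = 0.7885 × 0.0821 × 349 / 0.863 = 26.18 L
= 26200 cm³

26200 cm³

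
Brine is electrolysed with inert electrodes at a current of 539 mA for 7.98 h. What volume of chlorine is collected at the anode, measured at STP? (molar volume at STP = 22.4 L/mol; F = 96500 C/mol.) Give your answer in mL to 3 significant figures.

1800 mL

Q = It = 0.539 × 28728 = 15480 C
n(e⁻) = 15480 / 96500 = 0.1604 mol
2Cl⁻ → Cl₂ + 2e⁻, so n(Cl₂) = 0.1604 / 2 = 0.08020 mol
V = 0.08020 × 22.4 = 1.796 L
= 1800 mL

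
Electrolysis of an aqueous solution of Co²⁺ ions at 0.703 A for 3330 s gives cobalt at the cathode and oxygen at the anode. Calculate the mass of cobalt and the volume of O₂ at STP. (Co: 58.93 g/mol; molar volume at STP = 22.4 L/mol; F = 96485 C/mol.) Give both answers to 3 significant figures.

Q = 0.703 × 3330 = 2341 C; n(e⁻) = 2341 / 96485 = 0.02426 mol
Cathode: Co²⁺ + 2e⁻ → Co → n(Co) = 0.02426/2 = 0.01213 mol → 0.715 g
Anode: 2H₂O → O₂ + 4H⁺ + 4e⁻ → n(O₂) = 0.02426/4 = 0.006065 mol → 0.136 L

0.715 g Co; 0.136 L O₂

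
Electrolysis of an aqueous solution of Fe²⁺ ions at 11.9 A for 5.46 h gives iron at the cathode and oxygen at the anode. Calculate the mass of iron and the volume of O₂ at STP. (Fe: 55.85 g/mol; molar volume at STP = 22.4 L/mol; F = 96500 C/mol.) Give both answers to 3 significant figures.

Q = 11.9 × 19656 = 2.339×10^5 C; n(e⁻) = 2.339×10^5 / 96500 = 2.424 mol
Cathode: Fe²⁺ + 2e⁻ → Fe → n(Fe) = 2.424/2 = 1.212 mol → 67.7 g
Anode: 2H₂O → O₂ + 4H⁺ + 4e⁻ → n(O₂) = 2.424/4 = 0.6060 mol → 13.6 L

67.7 g Fe; 13.6 L O₂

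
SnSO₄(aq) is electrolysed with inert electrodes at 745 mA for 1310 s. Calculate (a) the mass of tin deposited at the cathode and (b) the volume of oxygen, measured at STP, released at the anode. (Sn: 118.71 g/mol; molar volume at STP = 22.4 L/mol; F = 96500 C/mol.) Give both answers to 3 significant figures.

Q = 0.745 × 1310 = 976.0 C; n(e⁻) = 976.0 / 96500 = 0.01011 mol
Cathode: Sn²⁺ + 2e⁻ → Sn → n(Sn) = 0.01011/2 = 0.005055 mol → 0.600 g
Anode: 2H₂O → O₂ + 4H⁺ + 4e⁻ → n(O₂) = 0.01011/4 = 0.002528 mol → 0.0566 L

0.600 g Sn; 0.0566 L O₂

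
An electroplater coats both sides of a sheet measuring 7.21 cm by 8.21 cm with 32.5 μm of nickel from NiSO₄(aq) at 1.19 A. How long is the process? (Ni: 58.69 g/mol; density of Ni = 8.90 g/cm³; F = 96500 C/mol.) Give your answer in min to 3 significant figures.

158 min

Plated area = 2 × 7.21 × 8.21 = 118.4 cm²
Volume = 118.4 × 32.5×10⁻⁴ cm = 0.3848 cm³
m(Ni) = 0.3848 × 8.90 = 3.425 g
n(Ni) = 3.425 / 58.69 = 0.05836 mol; n(e⁻) = 2 × 0.05836 = 0.1167 mol
Q = 0.1167 × 96500 = 11260 C
t = 11260 / 1.19 = 9462 s = 158 min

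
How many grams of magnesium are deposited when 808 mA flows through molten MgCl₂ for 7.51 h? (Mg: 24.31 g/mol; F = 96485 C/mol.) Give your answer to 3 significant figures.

Q = It = 0.808 × 27036 = 21850 C
n(e⁻) = Q/F = 21850/96485 = 0.2265 mol
Mg²⁺ + 2e⁻ → Mg, so n(Mg) = 0.2265 / 2 = 0.1133 mol
m = 0.1133 × 24.31 = 2.75 g

2.75 g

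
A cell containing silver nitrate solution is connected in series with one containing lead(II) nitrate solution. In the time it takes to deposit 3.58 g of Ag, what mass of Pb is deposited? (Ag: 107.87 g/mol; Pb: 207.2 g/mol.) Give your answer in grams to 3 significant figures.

3.44 g

n(Ag) = 3.58 / 107.87 = 0.03319 mol
Ag⁺ + e⁻ → Ag, so n(e⁻) = 0.03319 mol
Since the cells are in series, n(e⁻) in the Pb cell is also 0.03319 mol.
Pb²⁺ + 2e⁻ → Pb, so n(Pb) = 0.03319 / 2 = 0.01660 mol
m(Pb) = 0.01660 × 207.2 = 3.44 g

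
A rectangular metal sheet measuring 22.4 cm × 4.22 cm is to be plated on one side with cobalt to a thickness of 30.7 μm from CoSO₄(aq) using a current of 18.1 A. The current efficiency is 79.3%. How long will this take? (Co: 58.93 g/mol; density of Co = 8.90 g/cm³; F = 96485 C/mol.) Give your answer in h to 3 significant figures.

0.164 h

Plated area = 22.4 × 4.22 = 94.53 cm²
Volume = 94.53 × 30.7×10⁻⁴ cm = 0.2902 cm³
m(Co) = 0.2902 × 8.90 = 2.583 g
n(Co) = 2.583 / 58.93 = 0.04383 mol; n(e⁻) = 2 × 0.04383 = 0.08766 mol
Q = 0.08766 × 96485 / 0.793 = 10670 C
t = 10670 / 18.1 = 589.5 s = 0.164 h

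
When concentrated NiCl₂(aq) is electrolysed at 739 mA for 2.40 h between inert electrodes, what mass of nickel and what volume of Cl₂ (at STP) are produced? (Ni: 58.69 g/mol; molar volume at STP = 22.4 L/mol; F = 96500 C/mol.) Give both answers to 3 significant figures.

1.94 g Ni; 0.741 L Cl₂

Q = 0.739 × 8640 = 6385 C; n(e⁻) = 6385 / 96500 = 0.06617 mol
Cathode: Ni²⁺ + 2e⁻ → Ni → n(Ni) = 0.06617/2 = 0.03309 mol → 1.94 g
Anode: 2Cl⁻ → Cl₂ + 2e⁻ → n(Cl₂) = 0.06617/2 = 0.03309 mol → 0.741 L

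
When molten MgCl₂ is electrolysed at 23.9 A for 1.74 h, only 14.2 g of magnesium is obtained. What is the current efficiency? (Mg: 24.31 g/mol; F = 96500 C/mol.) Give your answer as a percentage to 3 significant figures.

75.3%

Q = 23.9 × 6264 = 1.497×10^5 C
n(e⁻) = 1.497×10^5 / 96500 = 1.551 mol
Mg²⁺ + 2e⁻ → Mg, so theoretical n(Mg) = 0.7755 mol → 18.85 g
Efficiency = 14.2 / 18.85 = 0.7533 = 75.3%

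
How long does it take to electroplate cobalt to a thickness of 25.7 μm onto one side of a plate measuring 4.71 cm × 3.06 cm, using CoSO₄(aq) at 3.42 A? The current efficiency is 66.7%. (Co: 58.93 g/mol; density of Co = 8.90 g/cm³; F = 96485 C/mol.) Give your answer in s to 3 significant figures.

473 s

Plated area = 4.71 × 3.06 = 14.41 cm²
Volume = 14.41 × 25.7×10⁻⁴ cm = 0.03703 cm³
m(Co) = 0.03703 × 8.90 = 0.3296 g
n(Co) = 0.3296 / 58.93 = 0.005593 mol; n(e⁻) = 2 × 0.005593 = 0.01119 mol
Q = 0.01119 × 96485 / 0.667 = 1619 C
t = 1619 / 3.42 = 473.4 s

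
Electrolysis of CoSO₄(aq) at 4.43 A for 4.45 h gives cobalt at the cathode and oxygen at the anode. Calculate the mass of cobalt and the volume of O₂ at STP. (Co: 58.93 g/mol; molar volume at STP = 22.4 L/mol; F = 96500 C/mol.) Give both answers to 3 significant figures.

21.7 g Co; 4.12 L O₂

Q = 4.43 × 16020 = 70970 C; n(e⁻) = 70970 / 96500 = 0.7354 mol
Cathode: Co²⁺ + 2e⁻ → Co → n(Co) = 0.7354/2 = 0.3677 mol → 21.7 g
Anode: 2H₂O → O₂ + 4H⁺ + 4e⁻ → n(O₂) = 0.7354/4 = 0.1839 mol → 4.12 L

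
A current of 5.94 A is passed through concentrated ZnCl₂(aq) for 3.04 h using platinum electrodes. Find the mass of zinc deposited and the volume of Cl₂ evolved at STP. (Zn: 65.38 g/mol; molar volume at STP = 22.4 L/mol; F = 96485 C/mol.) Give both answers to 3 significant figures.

22.0 g Zn; 7.55 L Cl₂

Q = 5.94 × 10944 = 65010 C; n(e⁻) = 65010 / 96485 = 0.6738 mol
Cathode: Zn²⁺ + 2e⁻ → Zn → n(Zn) = 0.6738/2 = 0.3369 mol → 22.0 g
Anode: 2Cl⁻ → Cl₂ + 2e⁻ → n(Cl₂) = 0.6738/2 = 0.3369 mol → 7.55 L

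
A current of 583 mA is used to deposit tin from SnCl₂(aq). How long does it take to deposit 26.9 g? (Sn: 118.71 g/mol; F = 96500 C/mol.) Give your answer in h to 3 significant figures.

n(Sn) = 26.9 / 118.71 = 0.2266 mol
Sn²⁺ + 2e⁻ → Sn, so n(e⁻) = 2 × 0.2266 = 0.4532 mol
Q = 0.4532 × 96500 = 43730 C
t = Q / I = 43730 / 0.583 = 75010 s = 20.8 h

20.8 h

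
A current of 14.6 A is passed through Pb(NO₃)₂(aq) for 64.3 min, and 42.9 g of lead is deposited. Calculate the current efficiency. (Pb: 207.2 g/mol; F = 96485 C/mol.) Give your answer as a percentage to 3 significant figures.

70.9%

Q = 14.6 × 3858 = 56330 C
n(e⁻) = 56330 / 96485 = 0.5838 mol
Pb²⁺ + 2e⁻ → Pb, so theoretical n(Pb) = 0.2919 mol → 60.48 g
Efficiency = 42.9 / 60.48 = 0.7093 = 70.9%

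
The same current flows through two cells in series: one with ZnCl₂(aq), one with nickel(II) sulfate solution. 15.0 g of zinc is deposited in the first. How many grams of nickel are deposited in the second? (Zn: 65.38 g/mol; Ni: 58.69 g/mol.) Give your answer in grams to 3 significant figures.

13.5 g

n(Zn) = 15.0 / 65.38 = 0.2294 mol
Zn²⁺ + 2e⁻ → Zn, so n(e⁻) = 2 × 0.2294 = 0.4588 mol
Same current for the same time ⇒ same n(e⁻) = 0.4588 mol in both cells.
Ni²⁺ + 2e⁻ → Ni, so n(Ni) = 0.4588 / 2 = 0.2294 mol
m(Ni) = 0.2294 × 58.69 = 13.5 g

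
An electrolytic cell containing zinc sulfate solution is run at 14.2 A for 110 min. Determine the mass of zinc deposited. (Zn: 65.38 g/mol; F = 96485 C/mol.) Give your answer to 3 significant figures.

Q = It = 14.2 × 6600 = 93720 C
n(e⁻) = Q/F = 93720/96485 = 0.9713 mol
Zn²⁺ + 2e⁻ → Zn, so n(Zn) = 0.9713 / 2 = 0.4857 mol
m = 0.4857 × 65.38 = 31.8 g

31.8 g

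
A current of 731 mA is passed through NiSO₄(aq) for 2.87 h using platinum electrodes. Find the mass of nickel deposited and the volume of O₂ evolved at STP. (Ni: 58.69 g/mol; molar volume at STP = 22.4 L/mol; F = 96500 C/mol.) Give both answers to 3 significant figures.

Q = 0.731 × 10332 = 7553 C; n(e⁻) = 7553 / 96500 = 0.07827 mol
Cathode: Ni²⁺ + 2e⁻ → Ni → n(Ni) = 0.07827/2 = 0.03914 mol → 2.30 g
Anode: 2H₂O → O₂ + 4H⁺ + 4e⁻ → n(O₂) = 0.07827/4 = 0.01957 mol → 0.438 L

2.30 g Ni; 0.438 L O₂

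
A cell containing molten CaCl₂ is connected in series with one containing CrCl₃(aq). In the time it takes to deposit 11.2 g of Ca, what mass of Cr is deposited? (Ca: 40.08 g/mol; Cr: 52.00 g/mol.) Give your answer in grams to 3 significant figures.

n(Ca) = 11.2 / 40.08 = 0.2794 mol
Ca²⁺ + 2e⁻ → Ca, so n(e⁻) = 2 × 0.2794 = 0.5588 mol
Since the cells are in series, n(e⁻) in the Cr cell is also 0.5588 mol.
Cr³⁺ + 3e⁻ → Cr, so n(Cr) = 0.5588 / 3 = 0.1863 mol
m(Cr) = 0.1863 × 52.00 = 9.69 g

9.69 g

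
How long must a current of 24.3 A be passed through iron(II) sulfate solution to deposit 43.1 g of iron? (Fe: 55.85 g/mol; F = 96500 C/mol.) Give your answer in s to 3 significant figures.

n(Fe) = 43.1 / 55.85 = 0.7717 mol
Fe²⁺ + 2e⁻ → Fe, so n(e⁻) = 2 × 0.7717 = 1.543 mol
Q = 1.543 × 96500 = 1.489×10^5 C
t = Q / I = 1.489×10^5 / 24.3 = 6128 s

6130 s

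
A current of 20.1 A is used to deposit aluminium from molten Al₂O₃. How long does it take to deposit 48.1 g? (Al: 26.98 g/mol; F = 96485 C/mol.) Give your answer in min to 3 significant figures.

428 min

n(Al) = 48.1 / 26.98 = 1.783 mol
Al³⁺ + 3e⁻ → Al, so n(e⁻) = 3 × 1.783 = 5.349 mol
Q = 5.349 × 96485 = 5.161×10^5 C
t = Q / I = 5.161×10^5 / 20.1 = 25680 s = 428 min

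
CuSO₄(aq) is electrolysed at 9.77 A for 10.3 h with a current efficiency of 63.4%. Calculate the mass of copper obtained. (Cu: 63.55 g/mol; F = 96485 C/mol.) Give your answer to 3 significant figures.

75.6 g

Q = 9.77 × 37080 = 3.623×10^5 C
n(e⁻) = 3.623×10^5 / 96485 = 3.755 mol
Cu²⁺ + 2e⁻ → Cu, so theoretical m(Cu) = 1.878 × 63.55 = 119.3 g
Actual mass = 63.4% × 119.3 = 75.6 g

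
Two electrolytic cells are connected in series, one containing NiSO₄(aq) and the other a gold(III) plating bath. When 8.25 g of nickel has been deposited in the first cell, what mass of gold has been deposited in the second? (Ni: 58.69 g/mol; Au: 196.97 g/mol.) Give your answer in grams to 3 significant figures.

18.5 g

n(Ni) = 8.25 / 58.69 = 0.1406 mol
Ni²⁺ + 2e⁻ → Ni, so n(e⁻) = 2 × 0.1406 = 0.2812 mol
The cells are in series, so the same charge (and hence the same n(e⁻) = 0.2812 mol) passes through both.
Au³⁺ + 3e⁻ → Au, so n(Au) = 0.2812 / 3 = 0.09373 mol
m(Au) = 0.09373 × 196.97 = 18.5 g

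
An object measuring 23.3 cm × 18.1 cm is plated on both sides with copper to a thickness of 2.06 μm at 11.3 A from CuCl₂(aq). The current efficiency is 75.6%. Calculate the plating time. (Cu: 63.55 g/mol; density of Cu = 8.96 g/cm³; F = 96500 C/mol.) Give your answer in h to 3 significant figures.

0.154 h

Plated area = 2 × 23.3 × 18.1 = 843.5 cm²
Volume = 843.5 × 2.06×10⁻⁴ cm = 0.1738 cm³
m(Cu) = 0.1738 × 8.96 = 1.557 g
n(Cu) = 1.557 / 63.55 = 0.02450 mol; n(e⁻) = 2 × 0.02450 = 0.04900 mol
Q = 0.04900 × 96500 / 0.756 = 6255 C
t = 6255 / 11.3 = 553.5 s = 0.154 h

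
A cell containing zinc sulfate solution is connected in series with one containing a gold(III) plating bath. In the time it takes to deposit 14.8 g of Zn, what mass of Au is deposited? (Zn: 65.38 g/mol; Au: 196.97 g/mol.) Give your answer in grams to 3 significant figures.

n(Zn) = 14.8 / 65.38 = 0.2264 mol
Zn²⁺ + 2e⁻ → Zn, so n(e⁻) = 2 × 0.2264 = 0.4528 mol
Since the cells are in series, n(e⁻) in the Au cell is also 0.4528 mol.
Au³⁺ + 3e⁻ → Au, so n(Au) = 0.4528 / 3 = 0.1509 mol
m(Au) = 0.1509 × 196.97 = 29.7 g

29.7 g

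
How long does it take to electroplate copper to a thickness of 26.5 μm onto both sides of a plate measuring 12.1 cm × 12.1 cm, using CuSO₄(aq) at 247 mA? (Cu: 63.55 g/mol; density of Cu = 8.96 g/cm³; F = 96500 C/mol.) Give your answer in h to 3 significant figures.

23.7 h

Plated area = 2 × 12.1 × 12.1 = 292.8 cm²
Volume = 292.8 × 26.5×10⁻⁴ cm = 0.7759 cm³
m(Cu) = 0.7759 × 8.96 = 6.952 g
n(Cu) = 6.952 / 63.55 = 0.1094 mol; n(e⁻) = 2 × 0.1094 = 0.2188 mol
Q = 0.2188 × 96500 = 21110 C
t = 21110 / 0.247 = 85470 s = 23.7 h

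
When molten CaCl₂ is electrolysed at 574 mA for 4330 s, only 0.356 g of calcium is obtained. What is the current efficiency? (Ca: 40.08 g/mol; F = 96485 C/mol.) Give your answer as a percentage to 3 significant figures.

Q = 0.574 × 4330 = 2485 C
n(e⁻) = 2485 / 96485 = 0.02576 mol
Ca²⁺ + 2e⁻ → Ca, so theoretical n(Ca) = 0.01288 mol → 0.5162 g
Efficiency = 0.356 / 0.5162 = 0.6897 = 69.0%

69.0%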